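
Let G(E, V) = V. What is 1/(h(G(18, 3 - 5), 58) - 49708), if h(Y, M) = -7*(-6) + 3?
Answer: -1/49663 ≈ -2.0136e-5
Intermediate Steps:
h(Y, M) = 45 (h(Y, M) = 42 + 3 = 45)
1/(h(G(18, 3 - 5), 58) - 49708) = 1/(45 - 49708) = 1/(-49663) = -1/49663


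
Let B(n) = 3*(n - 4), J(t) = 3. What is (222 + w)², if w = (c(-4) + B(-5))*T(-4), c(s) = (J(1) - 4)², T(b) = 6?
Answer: 4356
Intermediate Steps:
B(n) = -12 + 3*n (B(n) = 3*(-4 + n) = -12 + 3*n)
c(s) = 1 (c(s) = (3 - 4)² = (-1)² = 1)
w = -156 (w = (1 + (-12 + 3*(-5)))*6 = (1 + (-12 - 15))*6 = (1 - 27)*6 = -26*6 = -156)
(222 + w)² = (222 - 156)² = 66² = 4356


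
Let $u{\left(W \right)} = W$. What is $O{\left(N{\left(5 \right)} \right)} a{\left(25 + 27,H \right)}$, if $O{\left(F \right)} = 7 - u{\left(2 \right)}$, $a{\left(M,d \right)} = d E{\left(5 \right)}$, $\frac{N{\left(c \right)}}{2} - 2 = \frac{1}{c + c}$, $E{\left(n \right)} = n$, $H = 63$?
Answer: $1575$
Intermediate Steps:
$N{\left(c \right)} = 4 + \frac{1}{c}$ ($N{\left(c \right)} = 4 + \frac{2}{c + c} = 4 + \frac{2}{2 c} = 4 + 2 \frac{1}{2 c} = 4 + \frac{1}{c}$)
$a{\left(M,d \right)} = 5 d$ ($a{\left(M,d \right)} = d 5 = 5 d$)
$O{\left(F \right)} = 5$ ($O{\left(F \right)} = 7 - 2 = 5$)
$O{\left(N{\left(5 \right)} \right)} a{\left(25 + 27,H \right)} = 5 \cdot 5 \cdot 63 = 5 \cdot 315 = 1575$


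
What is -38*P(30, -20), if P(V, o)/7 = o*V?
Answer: 159600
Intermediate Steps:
P(V, o) = 7*V*o (P(V, o) = 7*(o*V) = 7*(V*o) = 7*V*o)
-38*P(30, -20) = -266*30*(-20) = -38*(-4200) = 159600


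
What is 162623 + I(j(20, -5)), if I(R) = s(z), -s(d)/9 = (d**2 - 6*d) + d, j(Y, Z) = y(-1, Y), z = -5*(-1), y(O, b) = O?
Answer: 162623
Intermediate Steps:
z = 5
j(Y, Z) = -1
s(d) = -9*d**2 + 45*d (s(d) = -9*((d**2 - 6*d) + d) = -9*(d**2 - 5*d) = -9*d**2 + 45*d)
I(R) = 0 (I(R) = 9*5*(5 - 1*5) = 9*5*(5 - 5) = 9*5*0 = 0)
162623 + I(j(20, -5)) = 162623 + 0 = 162623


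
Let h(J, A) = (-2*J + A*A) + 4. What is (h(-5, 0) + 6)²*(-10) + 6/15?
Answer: -19998/5 ≈ -3999.6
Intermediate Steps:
h(J, A) = 4 + A² - 2*J (h(J, A) = (-2*J + A²) + 4 = (A² - 2*J) + 4 = 4 + A² - 2*J)
(h(-5, 0) + 6)²*(-10) + 6/15 = ((4 + 0² - 2*(-5)) + 6)²*(-10) + 6/15 = ((4 + 0 + 10) + 6)²*(-10) + 6*(1/15) = (14 + 6)²*(-10) + ⅖ = 20²*(-10) + ⅖ = 400*(-10) + ⅖ = -4000 + ⅖ = -19998/5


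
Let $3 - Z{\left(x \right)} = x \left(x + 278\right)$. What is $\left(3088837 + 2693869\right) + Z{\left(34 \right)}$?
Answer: $5772101$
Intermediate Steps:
$Z{\left(x \right)} = 3 - x \left(278 + x\right)$ ($Z{\left(x \right)} = 3 - x \left(x + 278\right) = 3 - x \left(278 + x\right)$)
$\left(3088837 + 2693869\right) + Z{\left(34 \right)} = \left(3088837 + 2693869\right) - 10605 = 5782706 - 10605 = 5772101$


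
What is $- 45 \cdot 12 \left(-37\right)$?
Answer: $19980$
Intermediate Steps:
$- 45 \cdot 12 \left(-37\right) = - 540 \left(-37\right) = \left(-1\right) \left(-19980\right) = 19980$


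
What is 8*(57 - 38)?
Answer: 152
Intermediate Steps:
8*(57 - 38) = 8*19 = 152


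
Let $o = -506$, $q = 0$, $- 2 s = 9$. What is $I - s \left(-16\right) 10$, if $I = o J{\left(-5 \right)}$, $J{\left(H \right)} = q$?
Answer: $-720$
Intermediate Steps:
$s = - \frac{9}{2}$ ($s = \left(- \frac{1}{2}\right) 9 = - \frac{9}{2} \approx -4.5$)
$J{\left(H \right)} = 0$
$I = 0$ ($I = \left(-506\right) 0 = 0$)
$I - s \left(-16\right) 10 = 0 - \left(- \frac{9}{2}\right) \left(-16\right) 10 = 0 - 72 \cdot 10 = 0 - 720 = -720$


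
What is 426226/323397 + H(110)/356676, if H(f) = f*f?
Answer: 12994807373/9612329031 ≈ 1.3519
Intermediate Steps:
H(f) = f²
426226/323397 + H(110)/356676 = 426226/323397 + 110²/356676 = 426226*(1/323397) + 12100*(1/356676) = 426226/323397 + 3025/89169 = 12994807373/9612329031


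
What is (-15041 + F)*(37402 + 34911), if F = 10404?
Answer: -335315381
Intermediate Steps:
(-15041 + F)*(37402 + 34911) = (-15041 + 10404)*(37402 + 34911) = -4637*72313 = -335315381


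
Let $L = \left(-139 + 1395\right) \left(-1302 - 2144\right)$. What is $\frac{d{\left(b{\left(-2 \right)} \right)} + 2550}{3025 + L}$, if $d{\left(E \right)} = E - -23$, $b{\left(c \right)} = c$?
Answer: $- \frac{857}{1441717} \approx -0.00059443$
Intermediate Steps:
$d{\left(E \right)} = 23 + E$ ($d{\left(E \right)} = E + 23 = 23 + E$)
$L = -4328176$ ($L = 1256 \left(-3446\right) = -4328176$)
$\frac{d{\left(b{\left(-2 \right)} \right)} + 2550}{3025 + L} = \frac{\left(23 - 2\right) + 2550}{3025 - 4328176} = \frac{21 + 2550}{-4325151} = 2571 \left(- \frac{1}{4325151}\right) = - \frac{857}{1441717}$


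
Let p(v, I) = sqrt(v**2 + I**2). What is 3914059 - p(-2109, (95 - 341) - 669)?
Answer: 3914059 - 3*sqrt(587234) ≈ 3.9118e+6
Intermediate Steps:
p(v, I) = sqrt(I**2 + v**2)
3914059 - p(-2109, (95 - 341) - 669) = 3914059 - sqrt(((95 - 341) - 669)**2 + (-2109)**2) = 3914059 - sqrt((-246 - 669)**2 + 4447881) = 3914059 - sqrt((-915)**2 + 4447881) = 3914059 - sqrt(837225 + 4447881) = 3914059 - sqrt(5285106) = 3914059 - 3*sqrt(587234)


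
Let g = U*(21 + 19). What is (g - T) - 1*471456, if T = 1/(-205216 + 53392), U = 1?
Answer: -71572262783/151824 ≈ -4.7142e+5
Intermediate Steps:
T = -1/151824 (T = 1/(-151824) = -1/151824 ≈ -6.5866e-6)
g = 40 (g = 1*(21 + 19) = 1*40 = 40)
(g - T) - 1*471456 = (40 - 1*(-1/151824)) - 1*471456 = (40 + 1/151824) - 471456 = 6072961/151824 - 471456 = -71572262783/151824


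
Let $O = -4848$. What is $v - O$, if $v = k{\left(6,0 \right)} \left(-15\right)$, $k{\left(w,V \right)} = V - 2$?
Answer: $4878$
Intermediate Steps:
$k{\left(w,V \right)} = -2 + V$
$v = 30$ ($v = \left(-2 + 0\right) \left(-15\right) = \left(-2\right) \left(-15\right) = 30$)
$v - O = 30 - -4848 = 30 + 4848 = 4878$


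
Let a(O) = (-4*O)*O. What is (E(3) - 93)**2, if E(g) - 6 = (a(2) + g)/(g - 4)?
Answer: 5476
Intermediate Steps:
a(O) = -4*O**2
E(g) = 6 + (-16 + g)/(-4 + g) (E(g) = 6 + (-4*2**2 + g)/(g - 4) = 6 + (-4*4 + g)/(-4 + g) = 6 + (-16 + g)/(-4 + g))
(E(3) - 93)**2 = ((-40 + 7*3)/(-4 + 3) - 93)**2 = ((-40 + 21)/(-1) - 93)**2 = (-1*(-19) - 93)**2 = (19 - 93)**2 = (-74)**2 = 5476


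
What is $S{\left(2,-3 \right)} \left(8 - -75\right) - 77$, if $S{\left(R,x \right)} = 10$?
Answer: $753$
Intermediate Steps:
$S{\left(2,-3 \right)} \left(8 - -75\right) - 77 = 10 \left(8 - -75\right) - 77 = 10 \left(8 + 75\right) - 77 = 10 \cdot 83 - 77 = 830 - 77 = 753$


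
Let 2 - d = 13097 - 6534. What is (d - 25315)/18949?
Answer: -31876/18949 ≈ -1.6822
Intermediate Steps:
d = -6561 (d = 2 - (13097 - 6534) = 2 - 1*6563 = 2 - 6563 = -6561)
(d - 25315)/18949 = (-6561 - 25315)/18949 = -31876*1/18949 = -31876/18949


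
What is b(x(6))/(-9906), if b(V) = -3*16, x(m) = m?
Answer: 8/1651 ≈ 0.0048455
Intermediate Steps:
b(V) = -48
b(x(6))/(-9906) = -48/(-9906) = -48*(-1/9906) = 8/1651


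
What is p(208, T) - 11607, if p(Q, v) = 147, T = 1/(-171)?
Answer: -11460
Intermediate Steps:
T = -1/171 (T = 1*(-1/171) = -1/171 ≈ -0.0058480)
p(208, T) - 11607 = 147 - 11607 = -11460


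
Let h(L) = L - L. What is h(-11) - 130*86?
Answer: -11180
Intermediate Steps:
h(L) = 0
h(-11) - 130*86 = 0 - 130*86 = 0 - 11180 = -11180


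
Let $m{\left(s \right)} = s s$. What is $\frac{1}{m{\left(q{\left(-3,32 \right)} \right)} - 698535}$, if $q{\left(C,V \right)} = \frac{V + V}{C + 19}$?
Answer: $- \frac{1}{698519} \approx -1.4316 \cdot 10^{-6}$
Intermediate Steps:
$q{\left(C,V \right)} = \frac{2 V}{19 + C}$
$m{\left(s \right)} = s^{2}$
$\frac{1}{m{\left(q{\left(-3,32 \right)} \right)} - 698535} = \frac{1}{\left(2 \cdot 32 \frac{1}{19 - 3}\right)^{2} - 698535} = \frac{1}{\left(2 \cdot 32 \cdot \frac{1}{16}\right)^{2} - 698535} = \frac{1}{4^{2} - 698535} = \frac{1}{16 - 698535} = \frac{1}{-698519} = - \frac{1}{698519}$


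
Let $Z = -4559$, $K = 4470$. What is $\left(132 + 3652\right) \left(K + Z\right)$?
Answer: $-336776$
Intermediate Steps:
$\left(132 + 3652\right) \left(K + Z\right) = \left(132 + 3652\right) \left(4470 - 4559\right) = 3784 \left(-89\right) = -336776$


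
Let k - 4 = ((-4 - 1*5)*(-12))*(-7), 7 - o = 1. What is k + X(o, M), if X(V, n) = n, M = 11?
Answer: -741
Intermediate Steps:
o = 6 (o = 7 - 1*1 = 7 - 1 = 6)
k = -752 (k = 4 + ((-4 - 1*5)*(-12))*(-7) = 4 + ((-4 - 5)*(-12))*(-7) = 4 - 9*(-12)*(-7) = 4 + 108*(-7) = 4 - 756 = -752)
k + X(o, M) = -752 + 11 = -741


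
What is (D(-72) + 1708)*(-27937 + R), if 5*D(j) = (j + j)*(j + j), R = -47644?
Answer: -2212709356/5 ≈ -4.4254e+8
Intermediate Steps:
D(j) = 4*j**2/5 (D(j) = ((j + j)*(j + j))/5 = ((2*j)*(2*j))/5 = (4*j**2)/5 = 4*j**2/5)
(D(-72) + 1708)*(-27937 + R) = ((4/5)*(-72)**2 + 1708)*(-27937 - 47644) = ((4/5)*5184 + 1708)*(-75581) = (20736/5 + 1708)*(-75581) = (29276/5)*(-75581) = -2212709356/5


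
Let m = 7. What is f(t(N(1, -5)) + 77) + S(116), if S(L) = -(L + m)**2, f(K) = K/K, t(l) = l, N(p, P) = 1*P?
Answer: -15128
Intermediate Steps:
N(p, P) = P
f(K) = 1
S(L) = -(7 + L)**2 (S(L) = -(L + 7)**2 = -(7 + L)**2)
f(t(N(1, -5)) + 77) + S(116) = 1 - (7 + 116)**2 = 1 - 1*123**2 = 1 - 1*15129 = 1 - 15129 = -15128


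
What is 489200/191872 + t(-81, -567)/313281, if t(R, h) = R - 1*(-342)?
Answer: 1064632943/417429528 ≈ 2.5504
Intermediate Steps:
t(R, h) = 342 + R (t(R, h) = R + 342 = 342 + R)
489200/191872 + t(-81, -567)/313281 = 489200/191872 + (342 - 81)/313281 = 489200*(1/191872) + 261*(1/313281) = 30575/11992 + 29/34809 = 1064632943/417429528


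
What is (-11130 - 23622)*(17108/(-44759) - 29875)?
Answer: 3574623421632/3443 ≈ 1.0382e+9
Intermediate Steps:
(-11130 - 23622)*(17108/(-44759) - 29875) = -34752*(17108*(-1/44759) - 29875) = -34752*(-1316/3443 - 29875) = -34752*(-102860941/3443) = 3574623421632/3443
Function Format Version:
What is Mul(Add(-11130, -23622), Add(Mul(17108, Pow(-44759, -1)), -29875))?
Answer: Rational(3574623421632, 3443) ≈ 1.0382e+9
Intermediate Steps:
Mul(Add(-11130, -23622), Add(Mul(17108, Pow(-44759, -1)), -29875)) = Mul(-34752, Add(Mul(17108, Rational(-1, 44759)), -29875)) = Mul(-34752, Add(Rational(-1316, 3443), -29875)) = Mul(-34752, Rational(-102860941, 3443)) = Rational(3574623421632, 3443)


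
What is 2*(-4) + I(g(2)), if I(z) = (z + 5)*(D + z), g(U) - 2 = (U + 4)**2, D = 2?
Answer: 1712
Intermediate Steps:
g(U) = 2 + (4 + U)**2 (g(U) = 2 + (U + 4)**2 = 2 + (4 + U)**2)
I(z) = (2 + z)*(5 + z) (I(z) = (z + 5)*(2 + z) = (5 + z)*(2 + z) = (2 + z)*(5 + z))
2*(-4) + I(g(2)) = 2*(-4) + (10 + (2 + (4 + 2)**2)**2 + 7*(2 + (4 + 2)**2)) = -8 + (10 + (2 + 6**2)**2 + 7*(2 + 6**2)) = -8 + (10 + (2 + 36)**2 + 7*(2 + 36)) = -8 + (10 + 38**2 + 7*38) = -8 + (10 + 1444 + 266) = -8 + 1720 = 1712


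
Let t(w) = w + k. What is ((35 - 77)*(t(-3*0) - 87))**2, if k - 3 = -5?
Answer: 13972644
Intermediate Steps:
k = -2 (k = 3 - 5 = -2)
t(w) = -2 + w (t(w) = w - 2 = -2 + w)
((35 - 77)*(t(-3*0) - 87))**2 = ((35 - 77)*((-2 - 3*0) - 87))**2 = (-42*((-2 + 0) - 87))**2 = (-42*(-2 - 87))**2 = (-42*(-89))**2 = 3738**2 = 13972644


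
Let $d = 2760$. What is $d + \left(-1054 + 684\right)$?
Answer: $2390$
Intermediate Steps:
$d + \left(-1054 + 684\right) = 2760 + \left(-1054 + 684\right) = 2760 - 370 = 2390$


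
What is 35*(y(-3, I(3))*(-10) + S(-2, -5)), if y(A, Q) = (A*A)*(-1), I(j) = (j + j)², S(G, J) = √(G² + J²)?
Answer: 3150 + 35*√29 ≈ 3338.5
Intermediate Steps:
I(j) = 4*j² (I(j) = (2*j)² = 4*j²)
y(A, Q) = -A² (y(A, Q) = A²*(-1) = -A²)
35*(y(-3, I(3))*(-10) + S(-2, -5)) = 35*(-1*(-3)²*(-10) + √((-2)² + (-5)²)) = 35*(-1*9*(-10) + √(4 + 25)) = 35*(-9*(-10) + √29) = 35*(90 + √29) = 3150 + 35*√29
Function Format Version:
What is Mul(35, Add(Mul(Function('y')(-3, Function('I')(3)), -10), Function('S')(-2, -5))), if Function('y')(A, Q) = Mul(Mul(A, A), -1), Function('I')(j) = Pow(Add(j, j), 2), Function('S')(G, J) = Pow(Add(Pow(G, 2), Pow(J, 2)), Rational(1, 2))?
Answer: Add(3150, Mul(35, Pow(29, Rational(1, 2)))) ≈ 3338.5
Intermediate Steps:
Function('I')(j) = Mul(4, Pow(j, 2)) (Function('I')(j) = Pow(Mul(2, j), 2) = Mul(4, Pow(j, 2)))
Function('y')(A, Q) = Mul(-1, Pow(A, 2)) (Function('y')(A, Q) = Mul(Pow(A, 2), -1) = Mul(-1, Pow(A, 2)))
Mul(35, Add(Mul(Function('y')(-3, Function('I')(3)), -10), Function('S')(-2, -5))) = Mul(35, Add(Mul(Mul(-1, Pow(-3, 2)), -10), Pow(Add(Pow(-2, 2), Pow(-5, 2)), Rational(1, 2)))) = Mul(35, Add(Mul(Mul(-1, 9), -10), Pow(Add(4, 25), Rational(1, 2)))) = Mul(35, Add(Mul(-9, -10), Pow(29, Rational(1, 2)))) = Mul(35, Add(90, Pow(29, Rational(1, 2)))) = Add(3150, Mul(35, Pow(29, Rational(1, 2))))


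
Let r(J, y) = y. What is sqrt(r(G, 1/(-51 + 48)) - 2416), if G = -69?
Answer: I*sqrt(21747)/3 ≈ 49.156*I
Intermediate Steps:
sqrt(r(G, 1/(-51 + 48)) - 2416) = sqrt(1/(-51 + 48) - 2416) = sqrt(1/(-3) - 2416) = sqrt(-1/3 - 2416) = sqrt(-7249/3) = I*sqrt(21747)/3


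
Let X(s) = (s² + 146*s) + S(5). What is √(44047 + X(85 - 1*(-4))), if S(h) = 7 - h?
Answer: 2*√16241 ≈ 254.88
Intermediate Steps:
X(s) = 2 + s² + 146*s (X(s) = (s² + 146*s) + (7 - 1*5) = (s² + 146*s) + (7 - 5) = (s² + 146*s) + 2 = 2 + s² + 146*s)
√(44047 + X(85 - 1*(-4))) = √(44047 + (2 + (85 - 1*(-4))² + 146*(85 - 1*(-4)))) = √(44047 + (2 + (85 + 4)² + 146*(85 + 4))) = √(44047 + (2 + 89² + 146*89)) = √(44047 + (2 + 7921 + 12994)) = √(44047 + 20917) = √64964 = 2*√16241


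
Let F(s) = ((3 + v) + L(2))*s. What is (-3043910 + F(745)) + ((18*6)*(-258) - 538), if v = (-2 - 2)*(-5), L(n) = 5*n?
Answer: -3047727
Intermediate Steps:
v = 20 (v = -4*(-5) = 20)
F(s) = 33*s (F(s) = ((3 + 20) + 5*2)*s = (23 + 10)*s = 33*s)
(-3043910 + F(745)) + ((18*6)*(-258) - 538) = (-3043910 + 33*745) + ((18*6)*(-258) - 538) = (-3043910 + 24585) + (108*(-258) - 538) = -3019325 + (-27864 - 538) = -3019325 - 28402 = -3047727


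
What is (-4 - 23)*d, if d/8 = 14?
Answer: -3024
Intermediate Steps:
d = 112 (d = 8*14 = 112)
(-4 - 23)*d = (-4 - 23)*112 = -27*112 = -3024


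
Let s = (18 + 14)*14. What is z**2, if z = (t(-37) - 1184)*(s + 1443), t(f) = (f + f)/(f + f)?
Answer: 5004406124809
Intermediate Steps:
t(f) = 1 (t(f) = (2*f)/((2*f)) = (2*f)*(1/(2*f)) = 1)
s = 448 (s = 32*14 = 448)
z = -2237053 (z = (1 - 1184)*(448 + 1443) = -1183*1891 = -2237053)
z**2 = (-2237053)**2 = 5004406124809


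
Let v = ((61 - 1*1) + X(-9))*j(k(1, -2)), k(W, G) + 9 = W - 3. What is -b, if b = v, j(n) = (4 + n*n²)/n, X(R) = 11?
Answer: -94217/11 ≈ -8565.2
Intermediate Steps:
k(W, G) = -12 + W (k(W, G) = -9 + (W - 3) = -9 + (-3 + W) = -12 + W)
j(n) = (4 + n³)/n
v = 94217/11 (v = ((61 - 1*1) + 11)*((4 + (-12 + 1)³)/(-12 + 1)) = ((61 - 1) + 11)*((4 + (-11)³)/(-11)) = (60 + 11)*(-(4 - 1331)/11) = 71*(-1/11*(-1327)) = 71*(1327/11) = 94217/11 ≈ 8565.2)
b = 94217/11 ≈ 8565.2
-b = -1*94217/11 = -94217/11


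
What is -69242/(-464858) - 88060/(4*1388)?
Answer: -5068870487/322611452 ≈ -15.712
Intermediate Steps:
-69242/(-464858) - 88060/(4*1388) = -69242*(-1/464858) - 88060/5552 = 34621/232429 - 88060*1/5552 = 34621/232429 - 22015/1388 = -5068870487/322611452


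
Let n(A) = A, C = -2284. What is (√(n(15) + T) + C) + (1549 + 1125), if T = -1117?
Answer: 390 + I*√1102 ≈ 390.0 + 33.196*I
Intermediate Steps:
(√(n(15) + T) + C) + (1549 + 1125) = (√(15 - 1117) - 2284) + (1549 + 1125) = (√(-1102) - 2284) + 2674 = (I*√1102 - 2284) + 2674 = (-2284 + I*√1102) + 2674 = 390 + I*√1102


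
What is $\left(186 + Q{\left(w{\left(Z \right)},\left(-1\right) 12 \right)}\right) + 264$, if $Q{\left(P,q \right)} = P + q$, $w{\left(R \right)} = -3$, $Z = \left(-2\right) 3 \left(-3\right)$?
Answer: $435$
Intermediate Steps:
$Z = 18$ ($Z = \left(-6\right) \left(-3\right) = 18$)
$\left(186 + Q{\left(w{\left(Z \right)},\left(-1\right) 12 \right)}\right) + 264 = \left(186 - 15\right) + 264 = 171 + 264 = 435$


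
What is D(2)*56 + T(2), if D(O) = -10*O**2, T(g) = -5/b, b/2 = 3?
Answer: -13445/6 ≈ -2240.8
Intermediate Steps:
b = 6 (b = 2*3 = 6)
T(g) = -5/6
D(2)*56 + T(2) = -10*2**2*56 - 5/6 = -10*4*56 - 5/6 = -40*56 - 5/6 = -2240 - 5/6 = -13445/6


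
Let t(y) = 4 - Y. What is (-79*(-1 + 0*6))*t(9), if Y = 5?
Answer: -79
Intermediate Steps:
t(y) = -1 (t(y) = 4 - 1*5 = 4 - 5 = -1)
(-79*(-1 + 0*6))*t(9) = -79*(-1 + 0*6)*(-1) = -79*(-1 + 0)*(-1) = -79*(-1)*(-1) = 79*(-1) = -79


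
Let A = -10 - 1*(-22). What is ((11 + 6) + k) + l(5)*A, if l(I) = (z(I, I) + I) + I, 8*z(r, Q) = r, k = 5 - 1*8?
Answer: 283/2 ≈ 141.50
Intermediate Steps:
k = -3 (k = 5 - 8 = -3)
A = 12 (A = -10 + 22 = 12)
z(r, Q) = r/8
l(I) = 17*I/8 (l(I) = (I/8 + I) + I = 9*I/8 + I = 17*I/8)
((11 + 6) + k) + l(5)*A = ((11 + 6) - 3) + ((17/8)*5)*12 = (17 - 3) + (85/8)*12 = 14 + 255/2 = 283/2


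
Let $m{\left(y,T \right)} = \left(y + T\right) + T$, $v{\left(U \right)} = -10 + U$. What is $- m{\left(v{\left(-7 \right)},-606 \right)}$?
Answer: $1229$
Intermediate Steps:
$m{\left(y,T \right)} = y + 2 T$ ($m{\left(y,T \right)} = \left(T + y\right) + T = y + 2 T$)
$- m{\left(v{\left(-7 \right)},-606 \right)} = - (\left(-10 - 7\right) + 2 \left(-606\right)) = - (-17 - 1212) = \left(-1\right) \left(-1229\right) = 1229$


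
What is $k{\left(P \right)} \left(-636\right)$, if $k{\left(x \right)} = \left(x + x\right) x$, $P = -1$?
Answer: $-1272$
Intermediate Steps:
$k{\left(x \right)} = 2 x^{2}$ ($k{\left(x \right)} = 2 x x = 2 x^{2}$)
$k{\left(P \right)} \left(-636\right) = 2 \left(-1\right)^{2} \left(-636\right) = 2 \cdot 1 \left(-636\right) = 2 \left(-636\right) = -1272$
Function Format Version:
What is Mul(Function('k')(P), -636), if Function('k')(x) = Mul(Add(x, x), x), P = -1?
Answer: -1272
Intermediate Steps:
Function('k')(x) = Mul(2, Pow(x, 2)) (Function('k')(x) = Mul(Mul(2, x), x) = Mul(2, Pow(x, 2)))
Mul(Function('k')(P), -636) = Mul(Mul(2, Pow(-1, 2)), -636) = Mul(Mul(2, 1), -636) = Mul(2, -636) = -1272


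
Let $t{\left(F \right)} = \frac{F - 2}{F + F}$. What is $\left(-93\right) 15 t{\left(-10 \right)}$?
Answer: $-837$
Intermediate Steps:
$t{\left(F \right)} = \frac{-2 + F}{2 F}$
$\left(-93\right) 15 t{\left(-10 \right)} = \left(-93\right) 15 \frac{-2 - 10}{2 \left(-10\right)} = - 1395 \cdot \frac{1}{2} \left(- \frac{1}{10}\right) \left(-12\right) = \left(-1395\right) \frac{3}{5} = -837$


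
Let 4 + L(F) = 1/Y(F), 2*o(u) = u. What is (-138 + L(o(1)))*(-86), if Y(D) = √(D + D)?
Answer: 12126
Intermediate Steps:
o(u) = u/2
Y(D) = √2*√D (Y(D) = √(2*D) = √2*√D)
L(F) = -4 + √2/(2*√F) (L(F) = -4 + 1/(√2*√F) = -4 + √2/(2*√F))
(-138 + L(o(1)))*(-86) = (-138 + (-4 + √2/(2*√((½)*1))))*(-86) = (-138 + (-4 + √2/(2*2^(-½))))*(-86) = (-138 + (-4 + √2*√2/2))*(-86) = (-138 + (-4 + 1))*(-86) = (-138 - 3)*(-86) = -141*(-86) = 12126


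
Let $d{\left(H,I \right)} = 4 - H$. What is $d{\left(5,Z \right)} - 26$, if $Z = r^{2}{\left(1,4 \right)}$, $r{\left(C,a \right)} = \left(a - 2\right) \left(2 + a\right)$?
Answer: $-27$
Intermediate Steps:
$r{\left(C,a \right)} = \left(-2 + a\right) \left(2 + a\right)$
$Z = 144$ ($Z = \left(-4 + 4^{2}\right)^{2} = \left(-4 + 16\right)^{2} = 12^{2} = 144$)
$d{\left(5,Z \right)} - 26 = \left(4 - 5\right) - 26 = -1 - 26 = -27$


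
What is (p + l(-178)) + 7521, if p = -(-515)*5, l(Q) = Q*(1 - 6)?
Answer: 10986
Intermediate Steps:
l(Q) = -5*Q (l(Q) = Q*(-5) = -5*Q)
p = 2575 (p = -515*(-5) = 2575)
(p + l(-178)) + 7521 = (2575 - 5*(-178)) + 7521 = (2575 + 890) + 7521 = 3465 + 7521 = 10986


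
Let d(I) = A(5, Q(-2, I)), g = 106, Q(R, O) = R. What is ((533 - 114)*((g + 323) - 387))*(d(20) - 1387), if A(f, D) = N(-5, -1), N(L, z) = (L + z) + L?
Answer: -24602004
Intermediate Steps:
N(L, z) = z + 2*L
A(f, D) = -11 (A(f, D) = -1 + 2*(-5) = -1 - 10 = -11)
d(I) = -11
((533 - 114)*((g + 323) - 387))*(d(20) - 1387) = ((533 - 114)*((106 + 323) - 387))*(-11 - 1387) = (419*(429 - 387))*(-1398) = (419*42)*(-1398) = 17598*(-1398) = -24602004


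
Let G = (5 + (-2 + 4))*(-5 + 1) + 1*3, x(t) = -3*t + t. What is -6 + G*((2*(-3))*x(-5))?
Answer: 1494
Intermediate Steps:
x(t) = -2*t
G = -25 (G = (5 + 2)*(-4) + 3 = 7*(-4) + 3 = -28 + 3 = -25)
-6 + G*((2*(-3))*x(-5)) = -6 - 25*2*(-3)*(-2*(-5)) = -6 - (-150)*10 = -6 - 25*(-60) = -6 + 1500 = 1494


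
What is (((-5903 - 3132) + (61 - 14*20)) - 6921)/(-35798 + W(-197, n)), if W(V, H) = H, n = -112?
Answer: 3235/7182 ≈ 0.45043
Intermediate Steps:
(((-5903 - 3132) + (61 - 14*20)) - 6921)/(-35798 + W(-197, n)) = (((-5903 - 3132) + (61 - 14*20)) - 6921)/(-35798 - 112) = ((-9035 + (61 - 280)) - 6921)/(-35910) = ((-9035 - 219) - 6921)*(-1/35910) = (-9254 - 6921)*(-1/35910) = -16175*(-1/35910) = 3235/7182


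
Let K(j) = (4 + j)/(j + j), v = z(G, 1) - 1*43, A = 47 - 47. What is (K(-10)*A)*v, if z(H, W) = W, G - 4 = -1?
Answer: 0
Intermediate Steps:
G = 3 (G = 4 - 1 = 3)
A = 0
v = -42 (v = 1 - 1*43 = 1 - 43 = -42)
K(j) = (4 + j)/(2*j) (K(j) = (4 + j)/((2*j)) = (4 + j)*(1/(2*j)) = (4 + j)/(2*j))
(K(-10)*A)*v = (((1/2)*(4 - 10)/(-10))*0)*(-42) = (((1/2)*(-1/10)*(-6))*0)*(-42) = ((3/10)*0)*(-42) = 0*(-42) = 0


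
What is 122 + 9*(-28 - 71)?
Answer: -769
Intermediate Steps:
122 + 9*(-28 - 71) = 122 + 9*(-99) = 122 - 891 = -769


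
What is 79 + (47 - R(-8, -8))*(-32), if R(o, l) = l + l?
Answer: -1937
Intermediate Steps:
R(o, l) = 2*l
79 + (47 - R(-8, -8))*(-32) = 79 + (47 - 2*(-8))*(-32) = 79 + (47 - 1*(-16))*(-32) = 79 + (47 + 16)*(-32) = 79 + 63*(-32) = 79 - 2016 = -1937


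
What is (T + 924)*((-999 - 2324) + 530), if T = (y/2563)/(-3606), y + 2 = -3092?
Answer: -3975265525973/1540363 ≈ -2.5807e+6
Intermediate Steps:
y = -3094 (y = -2 - 3092 = -3094)
T = 1547/4621089 (T = -3094/2563/(-3606) = -3094*1/2563*(-1/3606) = -3094/2563*(-1/3606) = 1547/4621089 ≈ 0.00033477)
(T + 924)*((-999 - 2324) + 530) = (1547/4621089 + 924)*((-999 - 2324) + 530) = 4269887783*(-3323 + 530)/4621089 = (4269887783/4621089)*(-2793) = -3975265525973/1540363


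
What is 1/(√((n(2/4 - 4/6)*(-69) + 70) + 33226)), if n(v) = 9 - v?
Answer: √130654/65327 ≈ 0.0055331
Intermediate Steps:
1/(√((n(2/4 - 4/6)*(-69) + 70) + 33226)) = 1/(√(((9 - (2/4 - 4/6))*(-69) + 70) + 33226)) = 1/(√(((9 - (2*(¼) - 4*⅙))*(-69) + 70) + 33226)) = 1/(√(((9 - (½ - ⅔))*(-69) + 70) + 33226)) = 1/(√(((9 - 1*(-⅙))*(-69) + 70) + 33226)) = 1/(√(((9 + ⅙)*(-69) + 70) + 33226)) = 1/(√(((55/6)*(-69) + 70) + 33226)) = 1/(√((-1265/2 + 70) + 33226)) = 1/(√(-1125/2 + 33226)) = 1/(√(65327/2)) = 1/(√130654/2) = √130654/65327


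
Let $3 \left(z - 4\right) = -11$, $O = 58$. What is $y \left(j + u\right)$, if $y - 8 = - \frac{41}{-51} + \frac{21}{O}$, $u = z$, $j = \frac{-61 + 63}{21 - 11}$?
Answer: $\frac{108452}{22185} \approx 4.8885$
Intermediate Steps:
$z = \frac{1}{3}$ ($z = 4 + \frac{1}{3} \left(-11\right) = 4 - \frac{11}{3} = \frac{1}{3} \approx 0.33333$)
$j = \frac{1}{5}$ ($j = \frac{2}{10} = 2 \cdot \frac{1}{10} = \frac{1}{5} \approx 0.2$)
$u = \frac{1}{3} \approx 0.33333$
$y = \frac{27113}{2958}$ ($y = 8 + \left(- \frac{41}{-51} + \frac{21}{58}\right) = 8 + \left(\left(-41\right) \left(- \frac{1}{51}\right) + 21 \cdot \frac{1}{58}\right) = 8 + \left(\frac{41}{51} + \frac{21}{58}\right) = 8 + \frac{3449}{2958} = \frac{27113}{2958} \approx 9.166$)
$y \left(j + u\right) = \frac{27113 \left(\frac{1}{5} + \frac{1}{3}\right)}{2958} = \frac{27113}{2958} \cdot \frac{8}{15} = \frac{108452}{22185}$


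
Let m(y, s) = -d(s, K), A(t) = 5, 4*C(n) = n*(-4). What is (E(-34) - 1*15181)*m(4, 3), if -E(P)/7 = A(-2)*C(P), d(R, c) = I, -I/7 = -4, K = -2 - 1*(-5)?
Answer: 458388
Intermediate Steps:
C(n) = -n (C(n) = (n*(-4))/4 = (-4*n)/4 = -n)
K = 3 (K = -2 + 5 = 3)
I = 28 (I = -7*(-4) = 28)
d(R, c) = 28
m(y, s) = -28 (m(y, s) = -1*28 = -28)
E(P) = 35*P (E(P) = -35*(-P) = -(-35)*P = 35*P)
(E(-34) - 1*15181)*m(4, 3) = (35*(-34) - 1*15181)*(-28) = (-1190 - 15181)*(-28) = -16371*(-28) = 458388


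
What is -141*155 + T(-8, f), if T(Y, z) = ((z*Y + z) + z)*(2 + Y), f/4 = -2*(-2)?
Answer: -21279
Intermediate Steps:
f = 16 (f = 4*(-2*(-2)) = 4*4 = 16)
T(Y, z) = (2 + Y)*(2*z + Y*z) (T(Y, z) = ((Y*z + z) + z)*(2 + Y) = ((z + Y*z) + z)*(2 + Y) = (2*z + Y*z)*(2 + Y) = (2 + Y)*(2*z + Y*z))
-141*155 + T(-8, f) = -141*155 + 16*(4 + (-8)**2 + 4*(-8)) = -21855 + 16*(4 + 64 - 32) = -21855 + 16*36 = -21855 + 576 = -21279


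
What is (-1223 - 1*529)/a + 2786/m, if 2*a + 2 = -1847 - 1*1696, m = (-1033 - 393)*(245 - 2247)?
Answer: 715234127/722889310 ≈ 0.98941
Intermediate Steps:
m = 2854852 (m = -1426*(-2002) = 2854852)
a = -3545/2 (a = -1 + (-1847 - 1*1696)/2 = -1 + (-1847 - 1696)/2 = -1 + (½)*(-3543) = -1 - 3543/2 = -3545/2 ≈ -1772.5)
(-1223 - 1*529)/a + 2786/m = (-1223 - 1*529)/(-3545/2) + 2786/2854852 = (-1223 - 529)*(-2/3545) + 2786*(1/2854852) = -1752*(-2/3545) + 199/203918 = 3504/3545 + 199/203918 = 715234127/722889310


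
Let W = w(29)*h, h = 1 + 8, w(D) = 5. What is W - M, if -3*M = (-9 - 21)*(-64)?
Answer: 685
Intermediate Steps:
h = 9
M = -640 (M = -(-9 - 21)*(-64)/3 = -(-10)*(-64) = -⅓*1920 = -640)
W = 45 (W = 5*9 = 45)
W - M = 45 - 1*(-640) = 45 + 640 = 685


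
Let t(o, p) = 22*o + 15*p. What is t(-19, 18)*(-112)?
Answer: 16576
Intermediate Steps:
t(o, p) = 15*p + 22*o
t(-19, 18)*(-112) = (15*18 + 22*(-19))*(-112) = (270 - 418)*(-112) = -148*(-112) = 16576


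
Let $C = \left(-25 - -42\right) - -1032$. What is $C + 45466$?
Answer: $46515$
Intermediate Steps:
$C = 1049$ ($C = \left(-25 + 42\right) + 1032 = 17 + 1032 = 1049$)
$C + 45466 = 1049 + 45466 = 46515$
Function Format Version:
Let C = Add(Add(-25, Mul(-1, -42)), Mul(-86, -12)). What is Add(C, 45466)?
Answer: 46515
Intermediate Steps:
C = 1049 (C = Add(Add(-25, 42), 1032) = Add(17, 1032) = 1049)
Add(C, 45466) = Add(1049, 45466) = 46515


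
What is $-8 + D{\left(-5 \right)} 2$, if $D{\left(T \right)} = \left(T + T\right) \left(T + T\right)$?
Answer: $192$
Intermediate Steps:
$D{\left(T \right)} = 4 T^{2}$ ($D{\left(T \right)} = 2 T 2 T = 4 T^{2}$)
$-8 + D{\left(-5 \right)} 2 = -8 + 4 \left(-5\right)^{2} \cdot 2 = -8 + 4 \cdot 25 \cdot 2 = -8 + 100 \cdot 2 = -8 + 200 = 192$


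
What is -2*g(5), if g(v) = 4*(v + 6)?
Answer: -88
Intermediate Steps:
g(v) = 24 + 4*v (g(v) = 4*(6 + v) = 24 + 4*v)
-2*g(5) = -2*(24 + 4*5) = -2*(24 + 20) = -2*44 = -88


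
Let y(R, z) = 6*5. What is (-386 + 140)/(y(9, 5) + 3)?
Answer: -82/11 ≈ -7.4545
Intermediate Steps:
y(R, z) = 30
(-386 + 140)/(y(9, 5) + 3) = (-386 + 140)/(30 + 3) = -246/33 = -246*1/33 = -82/11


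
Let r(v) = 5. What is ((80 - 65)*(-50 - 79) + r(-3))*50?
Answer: -96500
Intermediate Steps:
((80 - 65)*(-50 - 79) + r(-3))*50 = ((80 - 65)*(-50 - 79) + 5)*50 = (15*(-129) + 5)*50 = (-1935 + 5)*50 = -1930*50 = -96500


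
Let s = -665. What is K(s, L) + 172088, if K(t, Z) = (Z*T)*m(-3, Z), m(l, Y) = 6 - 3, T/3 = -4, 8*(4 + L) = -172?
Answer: 173006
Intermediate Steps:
L = -51/2 (L = -4 + (⅛)*(-172) = -4 - 43/2 = -51/2 ≈ -25.500)
T = -12 (T = 3*(-4) = -12)
m(l, Y) = 3
K(t, Z) = -36*Z (K(t, Z) = (Z*(-12))*3 = -12*Z*3 = -36*Z)
K(s, L) + 172088 = -36*(-51/2) + 172088 = 918 + 172088 = 173006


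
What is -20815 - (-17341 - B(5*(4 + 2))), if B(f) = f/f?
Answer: -3473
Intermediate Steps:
B(f) = 1
-20815 - (-17341 - B(5*(4 + 2))) = -20815 - (-17341 - 1*1) = -20815 - (-17341 - 1) = -20815 - 1*(-17342) = -20815 + 17342 = -3473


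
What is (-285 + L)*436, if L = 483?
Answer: 86328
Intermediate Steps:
(-285 + L)*436 = (-285 + 483)*436 = 198*436 = 86328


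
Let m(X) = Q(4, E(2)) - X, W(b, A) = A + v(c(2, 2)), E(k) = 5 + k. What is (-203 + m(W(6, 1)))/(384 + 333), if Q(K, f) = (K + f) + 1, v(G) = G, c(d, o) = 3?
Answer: -65/239 ≈ -0.27197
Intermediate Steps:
Q(K, f) = 1 + K + f
W(b, A) = 3 + A (W(b, A) = A + 3 = 3 + A)
m(X) = 12 - X (m(X) = (1 + 4 + (5 + 2)) - X = (1 + 4 + 7) - X = 12 - X)
(-203 + m(W(6, 1)))/(384 + 333) = (-203 + (12 - (3 + 1)))/(384 + 333) = (-203 + (12 - 1*4))/717 = (-203 + (12 - 4))*(1/717) = (-203 + 8)*(1/717) = -195*1/717 = -65/239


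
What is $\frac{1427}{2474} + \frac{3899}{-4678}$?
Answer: $- \frac{742655}{2893343} \approx -0.25668$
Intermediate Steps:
$\frac{1427}{2474} + \frac{3899}{-4678} = 1427 \cdot \frac{1}{2474} + 3899 \left(- \frac{1}{4678}\right) = \frac{1427}{2474} - \frac{3899}{4678} = - \frac{742655}{2893343}$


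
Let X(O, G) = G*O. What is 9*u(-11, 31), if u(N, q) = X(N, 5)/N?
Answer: 45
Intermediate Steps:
u(N, q) = 5 (u(N, q) = (5*N)/N = 5)
9*u(-11, 31) = 9*5 = 45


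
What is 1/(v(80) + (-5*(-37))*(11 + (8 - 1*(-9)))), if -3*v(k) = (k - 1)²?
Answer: 3/9299 ≈ 0.00032262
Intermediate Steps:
v(k) = -(-1 + k)²/3 (v(k) = -(k - 1)²/3 = -(-1 + k)²/3)
1/(v(80) + (-5*(-37))*(11 + (8 - 1*(-9)))) = 1/(-(-1 + 80)²/3 + (-5*(-37))*(11 + (8 - 1*(-9)))) = 1/(-⅓*79² + 185*(11 + (8 + 9))) = 1/(-⅓*6241 + 185*(11 + 17)) = 1/(-6241/3 + 185*28) = 1/(-6241/3 + 5180) = 1/(9299/3) = 3/9299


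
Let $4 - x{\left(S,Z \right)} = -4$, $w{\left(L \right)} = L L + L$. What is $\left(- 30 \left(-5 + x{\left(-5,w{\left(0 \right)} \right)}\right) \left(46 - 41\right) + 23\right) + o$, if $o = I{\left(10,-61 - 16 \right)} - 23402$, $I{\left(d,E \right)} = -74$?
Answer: $-23903$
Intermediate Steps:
$w{\left(L \right)} = L + L^{2}$ ($w{\left(L \right)} = L^{2} + L = L + L^{2}$)
$x{\left(S,Z \right)} = 8$ ($x{\left(S,Z \right)} = 4 - -4 = 4 + 4 = 8$)
$o = -23476$ ($o = -74 - 23402 = -23476$)
$\left(- 30 \left(-5 + x{\left(-5,w{\left(0 \right)} \right)}\right) \left(46 - 41\right) + 23\right) + o = \left(- 30 \left(-5 + 8\right) \left(46 - 41\right) + 23\right) - 23476 = \left(- 30 \cdot 3 \cdot 5 + 23\right) - 23476 = \left(\left(-30\right) 15 + 23\right) - 23476 = \left(-450 + 23\right) - 23476 = -427 - 23476 = -23903$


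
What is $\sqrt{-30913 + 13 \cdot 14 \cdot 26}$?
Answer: $3 i \sqrt{2909} \approx 161.81 i$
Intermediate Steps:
$\sqrt{-30913 + 13 \cdot 14 \cdot 26} = \sqrt{-30913 + 182 \cdot 26} = \sqrt{-30913 + 4732} = \sqrt{-26181} = 3 i \sqrt{2909}$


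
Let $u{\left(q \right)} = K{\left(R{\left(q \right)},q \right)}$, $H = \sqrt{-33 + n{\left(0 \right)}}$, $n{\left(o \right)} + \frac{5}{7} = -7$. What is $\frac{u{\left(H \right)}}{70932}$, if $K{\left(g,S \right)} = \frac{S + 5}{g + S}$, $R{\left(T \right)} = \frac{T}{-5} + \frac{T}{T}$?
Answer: $\frac{1315}{67172604} - \frac{5 i \sqrt{1995}}{22390868} \approx 1.9576 \cdot 10^{-5} - 9.974 \cdot 10^{-6} i$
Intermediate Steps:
$R{\left(T \right)} = 1 - \frac{T}{5}$ ($R{\left(T \right)} = T \left(- \frac{1}{5}\right) + 1 = - \frac{T}{5} + 1 = 1 - \frac{T}{5}$)
$n{\left(o \right)} = - \frac{54}{7}$ ($n{\left(o \right)} = - \frac{5}{7} - 7 = - \frac{54}{7}$)
$K{\left(g,S \right)} = \frac{5 + S}{S + g}$
$H = \frac{i \sqrt{1995}}{7}$ ($H = \sqrt{-33 - \frac{54}{7}} = \sqrt{- \frac{285}{7}} = \frac{i \sqrt{1995}}{7} \approx 6.3808 i$)
$u{\left(q \right)} = \frac{5 + q}{1 + \frac{4 q}{5}}$ ($u{\left(q \right)} = \frac{5 + q}{q - \left(-1 + \frac{q}{5}\right)} = \frac{5 + q}{1 + \frac{4 q}{5}}$)
$\frac{u{\left(H \right)}}{70932} = \frac{5 \frac{1}{5 + 4 \frac{i \sqrt{1995}}{7}} \left(5 + \frac{i \sqrt{1995}}{7}\right)}{70932} = \frac{5 \left(5 + \frac{i \sqrt{1995}}{7}\right)}{5 + \frac{4 i \sqrt{1995}}{7}} \cdot \frac{1}{70932} = \frac{5 \left(5 + \frac{i \sqrt{1995}}{7}\right)}{70932 \left(5 + \frac{4 i \sqrt{1995}}{7}\right)}$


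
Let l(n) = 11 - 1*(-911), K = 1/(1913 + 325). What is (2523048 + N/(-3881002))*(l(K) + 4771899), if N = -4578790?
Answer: 329121599510982193/27331 ≈ 1.2042e+13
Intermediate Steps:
K = 1/2238 ≈ 0.00044683
l(n) = 922 (l(n) = 11 + 911 = 922)
(2523048 + N/(-3881002))*(l(K) + 4771899) = (2523048 - 4578790/(-3881002))*(922 + 4771899) = (2523048 - 4578790*(-1/3881002))*4772821 = (2523048 + 32245/27331)*4772821 = (68957457133/27331)*4772821 = 329121599510982193/27331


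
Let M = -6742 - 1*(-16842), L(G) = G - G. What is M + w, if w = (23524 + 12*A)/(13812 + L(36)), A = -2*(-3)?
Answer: 34881199/3453 ≈ 10102.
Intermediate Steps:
L(G) = 0
A = 6
w = 5899/3453 (w = (23524 + 12*6)/(13812 + 0) = (23524 + 72)/13812 = 23596*(1/13812) = 5899/3453 ≈ 1.7084)
M = 10100 (M = -6742 + 16842 = 10100)
M + w = 10100 + 5899/3453 = 34881199/3453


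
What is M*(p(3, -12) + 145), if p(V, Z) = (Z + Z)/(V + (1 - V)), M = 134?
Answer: 16214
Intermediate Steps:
p(V, Z) = 2*Z (p(V, Z) = (2*Z)/1 = (2*Z)*1 = 2*Z)
M*(p(3, -12) + 145) = 134*(2*(-12) + 145) = 134*(-24 + 145) = 134*121 = 16214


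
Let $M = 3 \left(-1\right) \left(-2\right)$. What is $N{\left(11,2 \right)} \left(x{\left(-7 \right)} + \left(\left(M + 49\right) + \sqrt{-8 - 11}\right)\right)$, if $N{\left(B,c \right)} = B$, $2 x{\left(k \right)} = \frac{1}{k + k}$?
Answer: $\frac{16929}{28} + 11 i \sqrt{19} \approx 604.61 + 47.948 i$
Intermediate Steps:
$M = 6$ ($M = \left(-3\right) \left(-2\right) = 6$)
$x{\left(k \right)} = \frac{1}{4 k}$ ($x{\left(k \right)} = \frac{1}{2 \left(k + k\right)} = \frac{1}{2 \cdot 2 k} = \frac{\frac{1}{2} \frac{1}{k}}{2} = \frac{1}{4 k}$)
$N{\left(11,2 \right)} \left(x{\left(-7 \right)} + \left(\left(M + 49\right) + \sqrt{-8 - 11}\right)\right) = 11 \left(\frac{1}{4 \left(-7\right)} + \left(\left(6 + 49\right) + \sqrt{-8 - 11}\right)\right) = 11 \left(\frac{1}{4} \left(- \frac{1}{7}\right) + \left(55 + \sqrt{-19}\right)\right) = 11 \left(- \frac{1}{28} + \left(55 + i \sqrt{19}\right)\right) = 11 \left(\frac{1539}{28} + i \sqrt{19}\right) = \frac{16929}{28} + 11 i \sqrt{19}$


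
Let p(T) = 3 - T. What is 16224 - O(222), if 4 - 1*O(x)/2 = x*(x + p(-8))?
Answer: 119668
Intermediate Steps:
O(x) = 8 - 2*x*(11 + x) (O(x) = 8 - 2*x*(x + (3 - 1*(-8))) = 8 - 2*x*(x + (3 + 8)) = 8 - 2*x*(x + 11) = 8 - 2*x*(11 + x))
16224 - O(222) = 16224 - (8 - 22*222 - 2*222²) = 16224 - (8 - 4884 - 2*49284) = 16224 - (8 - 4884 - 98568) = 16224 - 1*(-103444) = 16224 + 103444 = 119668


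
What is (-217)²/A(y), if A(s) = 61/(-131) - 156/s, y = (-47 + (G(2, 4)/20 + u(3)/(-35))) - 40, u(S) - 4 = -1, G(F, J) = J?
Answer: 605125549/17089 ≈ 35410.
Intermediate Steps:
u(S) = 3 (u(S) = 4 - 1 = 3)
y = -3041/35 (y = (-47 + (4/20 + 3/(-35))) - 40 = (-47 + (4*(1/20) + 3*(-1/35))) - 40 = (-47 + (⅕ - 3/35)) - 40 = (-47 + 4/35) - 40 = -1641/35 - 40 = -3041/35 ≈ -86.886)
A(s) = -61/131 - 156/s (A(s) = 61*(-1/131) - 156/s = -61/131 - 156/s)
(-217)²/A(y) = (-217)²/(-61/131 - 156/(-3041/35)) = 47089/(-61/131 - 156*(-35/3041)) = 47089/(-61/131 + 5460/3041) = 47089/(529759/398371) = 47089*(398371/529759) = 605125549/17089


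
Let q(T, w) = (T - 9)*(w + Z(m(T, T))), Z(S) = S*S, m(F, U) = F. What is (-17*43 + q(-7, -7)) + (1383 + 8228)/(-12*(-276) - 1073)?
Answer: -3131706/2239 ≈ -1398.7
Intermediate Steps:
Z(S) = S**2
q(T, w) = (-9 + T)*(w + T**2) (q(T, w) = (T - 9)*(w + T**2) = (-9 + T)*(w + T**2))
(-17*43 + q(-7, -7)) + (1383 + 8228)/(-12*(-276) - 1073) = (-17*43 + ((-7)**3 - 9*(-7) - 9*(-7)**2 - 7*(-7))) + (1383 + 8228)/(-12*(-276) - 1073) = (-731 + (-343 + 63 - 9*49 + 49)) + 9611/(3312 - 1073) = (-731 + (-343 + 63 - 441 + 49)) + 9611/2239 = (-731 - 672) + 9611*(1/2239) = -1403 + 9611/2239 = -3131706/2239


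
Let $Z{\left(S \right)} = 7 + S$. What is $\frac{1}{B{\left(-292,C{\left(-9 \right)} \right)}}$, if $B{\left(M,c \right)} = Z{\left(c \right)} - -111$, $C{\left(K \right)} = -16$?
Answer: $\frac{1}{102} \approx 0.0098039$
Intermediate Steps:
$B{\left(M,c \right)} = 118 + c$ ($B{\left(M,c \right)} = \left(7 + c\right) - -111 = \left(7 + c\right) + 111 = 118 + c$)
$\frac{1}{B{\left(-292,C{\left(-9 \right)} \right)}} = \frac{1}{118 - 16} = \frac{1}{102}$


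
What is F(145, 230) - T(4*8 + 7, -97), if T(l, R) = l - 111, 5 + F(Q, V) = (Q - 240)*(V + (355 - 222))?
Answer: -34418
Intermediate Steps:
F(Q, V) = -5 + (-240 + Q)*(133 + V) (F(Q, V) = -5 + (Q - 240)*(V + (355 - 222)) = -5 + (-240 + Q)*(V + 133) = -5 + (-240 + Q)*(133 + V))
T(l, R) = -111 + l
F(145, 230) - T(4*8 + 7, -97) = (-31925 - 240*230 + 133*145 + 145*230) - (-111 + (4*8 + 7)) = (-31925 - 55200 + 19285 + 33350) - (-111 + (32 + 7)) = -34490 - (-111 + 39) = -34490 - 1*(-72) = -34490 + 72 = -34418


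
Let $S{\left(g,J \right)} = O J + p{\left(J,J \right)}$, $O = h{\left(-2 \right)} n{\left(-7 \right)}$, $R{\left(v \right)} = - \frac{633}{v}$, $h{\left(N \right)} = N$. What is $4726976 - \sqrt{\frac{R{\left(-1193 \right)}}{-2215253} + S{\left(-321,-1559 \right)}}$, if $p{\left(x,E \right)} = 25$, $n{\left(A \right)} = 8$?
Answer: $4726976 - \frac{6 \sqrt{4844246148754942903327}}{2642796829} \approx 4.7268 \cdot 10^{6}$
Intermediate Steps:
$O = -16$ ($O = \left(-2\right) 8 = -16$)
$S{\left(g,J \right)} = 25 - 16 J$ ($S{\left(g,J \right)} = - 16 J + 25 = 25 - 16 J$)
$4726976 - \sqrt{\frac{R{\left(-1193 \right)}}{-2215253} + S{\left(-321,-1559 \right)}} = 4726976 - \sqrt{\frac{\left(-633\right) \frac{1}{-1193}}{-2215253} + \left(25 - -24944\right)} = 4726976 - \sqrt{\left(-633\right) \left(- \frac{1}{1193}\right) \left(- \frac{1}{2215253}\right) + \left(25 + 24944\right)} = 4726976 - \sqrt{\frac{633}{1193} \left(- \frac{1}{2215253}\right) + 24969} = 4726976 - \sqrt{- \frac{633}{2642796829} + 24969} = 4726976 - \sqrt{\frac{65987994022668}{2642796829}} = 4726976 - \frac{6 \sqrt{4844246148754942903327}}{2642796829}$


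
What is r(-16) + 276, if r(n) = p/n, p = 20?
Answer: 1099/4 ≈ 274.75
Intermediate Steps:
r(n) = 20/n
r(-16) + 276 = 20/(-16) + 276 = 20*(-1/16) + 276 = -5/4 + 276 = 1099/4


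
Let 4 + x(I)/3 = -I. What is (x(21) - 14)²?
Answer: 7921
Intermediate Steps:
x(I) = -12 - 3*I (x(I) = -12 + 3*(-I) = -12 - 3*I)
(x(21) - 14)² = ((-12 - 3*21) - 14)² = ((-12 - 63) - 14)² = (-75 - 14)² = (-89)² = 7921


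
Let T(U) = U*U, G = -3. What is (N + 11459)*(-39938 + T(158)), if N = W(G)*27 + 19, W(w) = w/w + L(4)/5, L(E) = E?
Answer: -862996542/5 ≈ -1.7260e+8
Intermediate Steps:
T(U) = U²
W(w) = 9/5 (W(w) = w/w + 4/5 = 1 + 4*(⅕) = 1 + ⅘ = 9/5)
N = 338/5 (N = (9/5)*27 + 19 = 243/5 + 19 = 338/5 ≈ 67.600)
(N + 11459)*(-39938 + T(158)) = (338/5 + 11459)*(-39938 + 158²) = 57633*(-39938 + 24964)/5 = (57633/5)*(-14974) = -862996542/5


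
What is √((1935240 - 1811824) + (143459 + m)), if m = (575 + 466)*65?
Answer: 2*√83635 ≈ 578.39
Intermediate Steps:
m = 67665 (m = 1041*65 = 67665)
√((1935240 - 1811824) + (143459 + m)) = √((1935240 - 1811824) + (143459 + 67665)) = √(123416 + 211124) = √334540 = 2*√83635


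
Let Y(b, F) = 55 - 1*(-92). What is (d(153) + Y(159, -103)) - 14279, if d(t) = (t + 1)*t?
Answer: 9430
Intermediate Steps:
Y(b, F) = 147 (Y(b, F) = 55 + 92 = 147)
d(t) = t*(1 + t) (d(t) = (1 + t)*t = t*(1 + t))
(d(153) + Y(159, -103)) - 14279 = (153*(1 + 153) + 147) - 14279 = (153*154 + 147) - 14279 = (23562 + 147) - 14279 = 23709 - 14279 = 9430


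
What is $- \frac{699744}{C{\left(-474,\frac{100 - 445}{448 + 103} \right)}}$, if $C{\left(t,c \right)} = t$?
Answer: $\frac{116624}{79} \approx 1476.3$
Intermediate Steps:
$- \frac{699744}{C{\left(-474,\frac{100 - 445}{448 + 103} \right)}} = - \frac{699744}{-474} = \left(-699744\right) \left(- \frac{1}{474}\right) = \frac{116624}{79}$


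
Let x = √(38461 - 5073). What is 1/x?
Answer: √8347/16694 ≈ 0.0054727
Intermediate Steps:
x = 2*√8347 (x = √33388 = 2*√8347 ≈ 182.72)
1/x = 1/(2*√8347) = √8347/16694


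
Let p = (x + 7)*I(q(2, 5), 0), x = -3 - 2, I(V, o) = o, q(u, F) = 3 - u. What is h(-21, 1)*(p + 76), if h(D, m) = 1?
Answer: 76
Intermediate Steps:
x = -5
p = 0 (p = (-5 + 7)*0 = 2*0 = 0)
h(-21, 1)*(p + 76) = 1*(0 + 76) = 1*76 = 76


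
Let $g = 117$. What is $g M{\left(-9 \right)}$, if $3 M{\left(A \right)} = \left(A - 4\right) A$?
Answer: $4563$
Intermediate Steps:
$M{\left(A \right)} = \frac{A \left(-4 + A\right)}{3}$ ($M{\left(A \right)} = \frac{\left(A - 4\right) A}{3} = \frac{\left(-4 + A\right) A}{3} = \frac{A \left(-4 + A\right)}{3}$)
$g M{\left(-9 \right)} = 117 \cdot \frac{1}{3} \left(-9\right) \left(-4 - 9\right) = 117 \cdot \frac{1}{3} \left(-9\right) \left(-13\right) = 117 \cdot 39 = 4563$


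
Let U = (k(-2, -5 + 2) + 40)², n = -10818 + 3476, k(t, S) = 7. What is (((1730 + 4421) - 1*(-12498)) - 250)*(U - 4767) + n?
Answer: -47071984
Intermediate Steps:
n = -7342
U = 2209 (U = (7 + 40)² = 47² = 2209)
(((1730 + 4421) - 1*(-12498)) - 250)*(U - 4767) + n = (((1730 + 4421) - 1*(-12498)) - 250)*(2209 - 4767) - 7342 = ((6151 + 12498) - 250)*(-2558) - 7342 = (18649 - 250)*(-2558) - 7342 = 18399*(-2558) - 7342 = -47064642 - 7342 = -47071984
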